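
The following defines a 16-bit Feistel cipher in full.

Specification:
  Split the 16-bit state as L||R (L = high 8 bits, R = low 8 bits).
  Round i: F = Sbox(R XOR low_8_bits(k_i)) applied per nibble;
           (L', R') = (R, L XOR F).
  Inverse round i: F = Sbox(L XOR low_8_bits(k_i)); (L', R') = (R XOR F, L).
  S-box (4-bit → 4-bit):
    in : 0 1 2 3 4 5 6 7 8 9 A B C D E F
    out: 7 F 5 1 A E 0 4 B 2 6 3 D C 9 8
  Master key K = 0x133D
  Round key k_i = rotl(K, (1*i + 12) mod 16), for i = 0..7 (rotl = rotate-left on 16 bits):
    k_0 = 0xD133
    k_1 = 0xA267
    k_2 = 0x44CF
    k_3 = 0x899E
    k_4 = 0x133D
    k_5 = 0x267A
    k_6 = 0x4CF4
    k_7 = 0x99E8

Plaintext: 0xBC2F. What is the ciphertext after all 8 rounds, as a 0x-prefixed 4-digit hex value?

s_0 = plaintext = 0xBC2F
s_1 = Round(s_0, k_0) = 0x2F41
s_2 = Round(s_1, k_1) = 0x417F
s_3 = Round(s_2, k_2) = 0x7F76
s_4 = Round(s_3, k_3) = 0x76E4
s_5 = Round(s_4, k_4) = 0xE4B4
s_6 = Round(s_5, k_5) = 0xB43D
s_7 = Round(s_6, k_6) = 0x3D66
s_8 = Round(s_7, k_7) = 0x6684

0x6684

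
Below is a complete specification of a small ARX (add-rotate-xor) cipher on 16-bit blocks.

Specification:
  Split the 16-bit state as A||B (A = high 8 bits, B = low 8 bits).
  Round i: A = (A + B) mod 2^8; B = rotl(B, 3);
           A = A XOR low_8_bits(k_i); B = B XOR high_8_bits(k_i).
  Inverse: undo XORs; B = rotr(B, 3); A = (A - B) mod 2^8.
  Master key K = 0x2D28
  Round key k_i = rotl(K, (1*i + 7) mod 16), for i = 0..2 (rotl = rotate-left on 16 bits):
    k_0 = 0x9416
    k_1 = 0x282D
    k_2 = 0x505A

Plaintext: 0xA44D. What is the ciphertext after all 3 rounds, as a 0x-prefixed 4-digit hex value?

0xFDAE

s_0 = plaintext = 0xA44D
s_1 = Round(s_0, k_0) = 0xE7FE
s_2 = Round(s_1, k_1) = 0xC8DF
s_3 = Round(s_2, k_2) = 0xFDAE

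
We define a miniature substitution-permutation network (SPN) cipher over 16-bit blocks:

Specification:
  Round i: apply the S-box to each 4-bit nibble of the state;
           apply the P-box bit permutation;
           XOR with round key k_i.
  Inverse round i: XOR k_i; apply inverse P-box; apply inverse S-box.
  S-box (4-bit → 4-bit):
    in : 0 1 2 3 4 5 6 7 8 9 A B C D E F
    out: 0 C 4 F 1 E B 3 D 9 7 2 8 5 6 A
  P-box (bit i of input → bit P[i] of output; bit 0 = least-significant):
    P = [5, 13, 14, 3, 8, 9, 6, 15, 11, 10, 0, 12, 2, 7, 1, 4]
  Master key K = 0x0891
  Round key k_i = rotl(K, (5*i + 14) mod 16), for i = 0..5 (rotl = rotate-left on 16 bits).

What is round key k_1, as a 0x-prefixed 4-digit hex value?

K = 0x0891
k_0 = rotl(K, (5*0+14) mod 16) = rotl(K, 14) = 0x4224
k_1 = rotl(K, (5*1+14) mod 16) = rotl(K, 3) = 0x4488

0x4488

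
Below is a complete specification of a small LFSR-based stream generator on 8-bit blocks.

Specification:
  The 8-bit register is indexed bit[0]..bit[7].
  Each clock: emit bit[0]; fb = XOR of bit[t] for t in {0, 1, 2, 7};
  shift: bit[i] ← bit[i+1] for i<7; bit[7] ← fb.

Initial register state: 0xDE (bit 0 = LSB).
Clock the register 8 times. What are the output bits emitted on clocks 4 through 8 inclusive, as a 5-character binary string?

reg_0 = 0xDE
clock 1: out=0, reg = 0xEF
clock 2: out=1, reg = 0x77
clock 3: out=1, reg = 0xBB
clock 4: out=1, reg = 0xDD
clock 5: out=1, reg = 0xEE
clock 6: out=0, reg = 0xF7
clock 7: out=1, reg = 0x7B
clock 8: out=1, reg = 0x3D

11011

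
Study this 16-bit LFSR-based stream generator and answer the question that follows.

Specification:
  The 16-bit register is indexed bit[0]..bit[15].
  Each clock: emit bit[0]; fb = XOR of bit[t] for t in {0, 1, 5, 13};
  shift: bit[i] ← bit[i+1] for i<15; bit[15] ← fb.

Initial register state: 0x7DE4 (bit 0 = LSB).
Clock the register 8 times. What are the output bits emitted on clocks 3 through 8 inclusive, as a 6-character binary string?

100111

reg_0 = 0x7DE4
clock 1: out=0, reg = 0x3EF2
clock 2: out=0, reg = 0x9F79
clock 3: out=1, reg = 0x4FBC
clock 4: out=0, reg = 0xA7DE
clock 5: out=0, reg = 0x53EF
clock 6: out=1, reg = 0xA9F7
clock 7: out=1, reg = 0x54FB
clock 8: out=1, reg = 0xAA7D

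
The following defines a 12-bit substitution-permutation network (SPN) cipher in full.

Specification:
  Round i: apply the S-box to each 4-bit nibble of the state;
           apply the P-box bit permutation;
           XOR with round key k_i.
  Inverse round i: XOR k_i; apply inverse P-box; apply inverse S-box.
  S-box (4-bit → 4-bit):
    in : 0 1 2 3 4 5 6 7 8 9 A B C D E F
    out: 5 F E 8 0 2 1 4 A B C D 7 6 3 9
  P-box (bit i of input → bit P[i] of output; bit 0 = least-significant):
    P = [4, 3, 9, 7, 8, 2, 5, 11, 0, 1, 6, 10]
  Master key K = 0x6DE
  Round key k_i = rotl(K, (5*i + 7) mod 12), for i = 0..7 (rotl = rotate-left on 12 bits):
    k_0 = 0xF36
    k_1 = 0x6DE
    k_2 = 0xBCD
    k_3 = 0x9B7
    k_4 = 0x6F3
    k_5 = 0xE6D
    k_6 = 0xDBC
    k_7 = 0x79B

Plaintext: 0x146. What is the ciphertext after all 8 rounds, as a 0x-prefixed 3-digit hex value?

s_0 = plaintext = 0x146
s_1 = Round(s_0, k_0) = 0xB65
s_2 = Round(s_1, k_1) = 0x397
s_3 = Round(s_2, k_2) = 0x4C9
s_4 = Round(s_3, k_3) = 0x80B
s_5 = Round(s_4, k_4) = 0x141
s_6 = Round(s_5, k_5) = 0x8B6
s_7 = Round(s_6, k_6) = 0x08E
s_8 = Round(s_7, k_7) = 0xFC6

0xFC6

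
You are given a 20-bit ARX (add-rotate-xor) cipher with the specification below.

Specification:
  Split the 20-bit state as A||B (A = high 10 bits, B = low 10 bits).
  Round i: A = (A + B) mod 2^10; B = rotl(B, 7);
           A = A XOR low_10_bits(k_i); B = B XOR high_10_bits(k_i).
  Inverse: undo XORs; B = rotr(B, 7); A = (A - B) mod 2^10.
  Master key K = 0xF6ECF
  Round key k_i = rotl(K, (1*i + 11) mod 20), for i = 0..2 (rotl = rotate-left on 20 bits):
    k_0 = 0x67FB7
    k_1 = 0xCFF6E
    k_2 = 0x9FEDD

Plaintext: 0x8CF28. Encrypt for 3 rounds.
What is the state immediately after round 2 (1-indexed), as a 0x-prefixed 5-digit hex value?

s_0 = plaintext = 0x8CF28
s_1 = Round(s_0, k_0) = 0xBB1FA
s_2 = Round(s_1, k_1) = 0xE2200
s_3 = Round(s_2, k_2) = 0xD563F

0xE2200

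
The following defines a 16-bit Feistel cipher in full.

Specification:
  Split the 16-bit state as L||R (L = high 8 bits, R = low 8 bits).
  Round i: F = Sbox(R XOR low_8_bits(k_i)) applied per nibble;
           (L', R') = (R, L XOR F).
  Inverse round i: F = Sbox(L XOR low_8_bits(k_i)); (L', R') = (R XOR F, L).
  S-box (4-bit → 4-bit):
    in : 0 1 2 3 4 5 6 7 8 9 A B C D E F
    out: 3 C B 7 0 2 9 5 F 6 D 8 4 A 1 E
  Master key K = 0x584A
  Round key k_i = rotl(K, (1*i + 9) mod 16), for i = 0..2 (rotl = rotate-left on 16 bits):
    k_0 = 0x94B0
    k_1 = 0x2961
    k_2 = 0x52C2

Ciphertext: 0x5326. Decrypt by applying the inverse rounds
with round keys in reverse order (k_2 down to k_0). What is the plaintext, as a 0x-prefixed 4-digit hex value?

s_0 = ciphertext = 0x5326
s_1 = InvRound(s_0, k_2) = 0x4A53
s_2 = InvRound(s_1, k_1) = 0xEB4A
s_3 = InvRound(s_2, k_0) = 0x62EB

0x62EB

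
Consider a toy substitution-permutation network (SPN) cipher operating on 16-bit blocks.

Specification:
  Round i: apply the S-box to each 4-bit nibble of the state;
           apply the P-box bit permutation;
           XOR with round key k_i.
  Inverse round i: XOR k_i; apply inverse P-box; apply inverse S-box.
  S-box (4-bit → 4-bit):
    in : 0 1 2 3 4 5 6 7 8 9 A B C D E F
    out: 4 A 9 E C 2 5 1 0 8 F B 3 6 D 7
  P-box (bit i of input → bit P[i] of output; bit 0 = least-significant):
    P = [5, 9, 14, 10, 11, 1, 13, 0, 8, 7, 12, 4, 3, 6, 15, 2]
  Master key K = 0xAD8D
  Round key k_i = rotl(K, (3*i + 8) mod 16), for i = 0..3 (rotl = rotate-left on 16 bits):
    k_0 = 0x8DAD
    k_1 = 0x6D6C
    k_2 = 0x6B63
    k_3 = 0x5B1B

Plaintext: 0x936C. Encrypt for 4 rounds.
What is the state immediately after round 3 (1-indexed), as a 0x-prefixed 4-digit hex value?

s_0 = plaintext = 0x936C
s_1 = Round(s_0, k_0) = 0xB719
s_2 = Round(s_1, k_1) = 0x6823
s_3 = Round(s_2, k_2) = 0xA56A
s_4 = Round(s_3, k_3) = 0xB5F7

0xA56A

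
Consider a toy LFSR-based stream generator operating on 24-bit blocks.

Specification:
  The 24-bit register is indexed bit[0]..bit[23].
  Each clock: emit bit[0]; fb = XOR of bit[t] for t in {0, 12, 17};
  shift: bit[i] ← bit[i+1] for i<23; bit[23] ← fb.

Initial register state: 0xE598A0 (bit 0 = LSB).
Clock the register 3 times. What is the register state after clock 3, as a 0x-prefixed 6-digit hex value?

0x7CB314

reg_0 = 0xE598A0
clock 1: out=0, reg = 0xF2CC50
clock 2: out=0, reg = 0xF96628
clock 3: out=0, reg = 0x7CB314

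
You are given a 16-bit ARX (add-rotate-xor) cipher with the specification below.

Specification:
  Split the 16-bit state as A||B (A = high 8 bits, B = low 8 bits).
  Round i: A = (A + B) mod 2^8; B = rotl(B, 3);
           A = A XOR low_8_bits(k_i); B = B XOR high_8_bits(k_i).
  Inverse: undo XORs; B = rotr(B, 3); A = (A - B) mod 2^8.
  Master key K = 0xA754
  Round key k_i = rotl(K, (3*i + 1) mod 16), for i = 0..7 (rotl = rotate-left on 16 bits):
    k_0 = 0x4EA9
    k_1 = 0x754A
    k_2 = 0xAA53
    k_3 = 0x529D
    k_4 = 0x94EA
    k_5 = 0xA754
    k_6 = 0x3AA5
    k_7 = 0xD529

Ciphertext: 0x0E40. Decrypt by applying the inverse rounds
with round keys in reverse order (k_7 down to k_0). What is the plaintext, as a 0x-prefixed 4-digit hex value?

s_0 = ciphertext = 0x0E40
s_1 = InvRound(s_0, k_7) = 0x75B2
s_2 = InvRound(s_1, k_6) = 0xBF11
s_3 = InvRound(s_2, k_5) = 0x15D6
s_4 = InvRound(s_3, k_4) = 0xB748
s_5 = InvRound(s_4, k_3) = 0xE743
s_6 = InvRound(s_5, k_2) = 0x773D
s_7 = InvRound(s_6, k_1) = 0x3409
s_8 = InvRound(s_7, k_0) = 0xB5E8

0xB5E8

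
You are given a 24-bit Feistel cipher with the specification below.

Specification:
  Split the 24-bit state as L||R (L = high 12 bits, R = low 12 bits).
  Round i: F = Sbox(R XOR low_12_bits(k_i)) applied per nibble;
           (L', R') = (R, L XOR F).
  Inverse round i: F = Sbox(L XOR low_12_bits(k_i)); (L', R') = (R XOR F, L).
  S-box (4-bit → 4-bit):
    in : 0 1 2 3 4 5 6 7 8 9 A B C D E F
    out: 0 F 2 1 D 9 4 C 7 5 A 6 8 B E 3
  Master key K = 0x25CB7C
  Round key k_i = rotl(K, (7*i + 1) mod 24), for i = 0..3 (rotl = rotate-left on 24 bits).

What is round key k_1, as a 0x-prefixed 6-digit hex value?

K = 0x25CB7C
k_0 = rotl(K, (7*0+1) mod 24) = rotl(K, 1) = 0x4B96F8
k_1 = rotl(K, (7*1+1) mod 24) = rotl(K, 8) = 0xCB7C25

0xCB7C25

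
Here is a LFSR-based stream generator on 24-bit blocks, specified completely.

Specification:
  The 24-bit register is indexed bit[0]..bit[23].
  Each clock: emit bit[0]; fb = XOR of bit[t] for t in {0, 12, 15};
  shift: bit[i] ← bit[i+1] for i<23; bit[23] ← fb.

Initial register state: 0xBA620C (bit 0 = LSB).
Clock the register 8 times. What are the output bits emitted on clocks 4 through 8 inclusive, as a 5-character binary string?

10000

reg_0 = 0xBA620C
clock 1: out=0, reg = 0x5D3106
clock 2: out=0, reg = 0xAE9883
clock 3: out=1, reg = 0xD74C41
clock 4: out=1, reg = 0xEBA620
clock 5: out=0, reg = 0xF5D310
clock 6: out=0, reg = 0x7AE988
clock 7: out=0, reg = 0xBD74C4
clock 8: out=0, reg = 0xDEBA62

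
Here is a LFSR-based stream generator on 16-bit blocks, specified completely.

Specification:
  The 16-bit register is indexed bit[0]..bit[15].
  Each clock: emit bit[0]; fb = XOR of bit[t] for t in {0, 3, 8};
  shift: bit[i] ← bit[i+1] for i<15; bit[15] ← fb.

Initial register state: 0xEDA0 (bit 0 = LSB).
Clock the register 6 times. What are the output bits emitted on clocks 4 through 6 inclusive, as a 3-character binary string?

reg_0 = 0xEDA0
clock 1: out=0, reg = 0xF6D0
clock 2: out=0, reg = 0x7B68
clock 3: out=0, reg = 0x3DB4
clock 4: out=0, reg = 0x9EDA
clock 5: out=0, reg = 0xCF6D
clock 6: out=1, reg = 0xE7B6

001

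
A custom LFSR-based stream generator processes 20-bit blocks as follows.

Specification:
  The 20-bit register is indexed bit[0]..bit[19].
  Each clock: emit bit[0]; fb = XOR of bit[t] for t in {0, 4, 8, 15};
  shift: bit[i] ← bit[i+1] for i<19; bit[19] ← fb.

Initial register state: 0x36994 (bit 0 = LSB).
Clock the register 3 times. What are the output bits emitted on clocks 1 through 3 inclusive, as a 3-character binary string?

reg_0 = 0x36994
clock 1: out=0, reg = 0x1B4CA
clock 2: out=0, reg = 0x8DA65
clock 3: out=1, reg = 0x46D32

001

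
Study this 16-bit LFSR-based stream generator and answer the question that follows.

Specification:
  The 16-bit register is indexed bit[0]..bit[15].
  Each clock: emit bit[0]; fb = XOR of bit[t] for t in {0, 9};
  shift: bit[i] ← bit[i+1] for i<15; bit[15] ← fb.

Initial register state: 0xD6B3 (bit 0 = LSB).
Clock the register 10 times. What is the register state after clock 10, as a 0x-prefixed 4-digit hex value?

reg_0 = 0xD6B3
clock 1: out=1, reg = 0x6B59
clock 2: out=1, reg = 0x35AC
clock 3: out=0, reg = 0x1AD6
clock 4: out=0, reg = 0x8D6B
clock 5: out=1, reg = 0xC6B5
clock 6: out=1, reg = 0x635A
clock 7: out=0, reg = 0xB1AD
clock 8: out=1, reg = 0xD8D6
clock 9: out=0, reg = 0x6C6B
clock 10: out=1, reg = 0xB635

0xB635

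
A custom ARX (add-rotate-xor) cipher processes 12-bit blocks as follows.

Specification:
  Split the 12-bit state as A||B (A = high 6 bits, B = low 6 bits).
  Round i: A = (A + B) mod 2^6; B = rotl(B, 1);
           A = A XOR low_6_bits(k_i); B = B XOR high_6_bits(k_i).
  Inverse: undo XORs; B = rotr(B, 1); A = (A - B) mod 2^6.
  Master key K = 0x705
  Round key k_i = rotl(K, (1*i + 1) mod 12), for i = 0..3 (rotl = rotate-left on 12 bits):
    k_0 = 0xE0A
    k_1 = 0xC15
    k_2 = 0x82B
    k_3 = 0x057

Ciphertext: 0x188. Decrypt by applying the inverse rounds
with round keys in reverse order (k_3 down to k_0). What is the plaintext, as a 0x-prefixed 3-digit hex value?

s_0 = ciphertext = 0x188
s_1 = InvRound(s_0, k_3) = 0xB64
s_2 = InvRound(s_1, k_2) = 0x102
s_3 = InvRound(s_2, k_1) = 0xE19
s_4 = InvRound(s_3, k_0) = 0x0B0

0x0B0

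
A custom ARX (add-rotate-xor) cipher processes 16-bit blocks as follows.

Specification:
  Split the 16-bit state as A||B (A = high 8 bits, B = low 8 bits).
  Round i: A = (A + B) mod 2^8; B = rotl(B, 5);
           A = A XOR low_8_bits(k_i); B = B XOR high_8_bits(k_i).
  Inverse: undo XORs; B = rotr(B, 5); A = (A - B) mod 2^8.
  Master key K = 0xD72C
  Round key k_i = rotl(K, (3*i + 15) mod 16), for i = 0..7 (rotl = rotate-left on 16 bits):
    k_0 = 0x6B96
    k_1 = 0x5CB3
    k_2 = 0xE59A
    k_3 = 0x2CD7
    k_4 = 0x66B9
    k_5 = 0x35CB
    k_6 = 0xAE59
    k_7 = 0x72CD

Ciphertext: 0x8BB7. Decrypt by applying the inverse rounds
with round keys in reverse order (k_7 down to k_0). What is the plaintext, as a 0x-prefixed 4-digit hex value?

0x5FB2

s_0 = ciphertext = 0x8BB7
s_1 = InvRound(s_0, k_7) = 0x182E
s_2 = InvRound(s_1, k_6) = 0x3D04
s_3 = InvRound(s_2, k_5) = 0x6D89
s_4 = InvRound(s_3, k_4) = 0x557F
s_5 = InvRound(s_4, k_3) = 0xE89A
s_6 = InvRound(s_5, k_2) = 0x77FB
s_7 = InvRound(s_6, k_1) = 0x873D
s_8 = InvRound(s_7, k_0) = 0x5FB2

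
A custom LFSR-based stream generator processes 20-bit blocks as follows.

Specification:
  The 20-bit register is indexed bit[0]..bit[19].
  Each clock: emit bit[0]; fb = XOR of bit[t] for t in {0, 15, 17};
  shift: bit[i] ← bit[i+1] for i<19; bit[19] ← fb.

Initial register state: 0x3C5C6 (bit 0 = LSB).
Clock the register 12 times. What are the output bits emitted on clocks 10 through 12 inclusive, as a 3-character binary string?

010

reg_0 = 0x3C5C6
clock 1: out=0, reg = 0x1E2E3
clock 2: out=1, reg = 0x0F171
clock 3: out=1, reg = 0x078B8
clock 4: out=0, reg = 0x03C5C
clock 5: out=0, reg = 0x01E2E
clock 6: out=0, reg = 0x00F17
clock 7: out=1, reg = 0x8078B
clock 8: out=1, reg = 0xC03C5
clock 9: out=1, reg = 0xE01E2
clock 10: out=0, reg = 0xF00F1
clock 11: out=1, reg = 0x78078
clock 12: out=0, reg = 0x3C03C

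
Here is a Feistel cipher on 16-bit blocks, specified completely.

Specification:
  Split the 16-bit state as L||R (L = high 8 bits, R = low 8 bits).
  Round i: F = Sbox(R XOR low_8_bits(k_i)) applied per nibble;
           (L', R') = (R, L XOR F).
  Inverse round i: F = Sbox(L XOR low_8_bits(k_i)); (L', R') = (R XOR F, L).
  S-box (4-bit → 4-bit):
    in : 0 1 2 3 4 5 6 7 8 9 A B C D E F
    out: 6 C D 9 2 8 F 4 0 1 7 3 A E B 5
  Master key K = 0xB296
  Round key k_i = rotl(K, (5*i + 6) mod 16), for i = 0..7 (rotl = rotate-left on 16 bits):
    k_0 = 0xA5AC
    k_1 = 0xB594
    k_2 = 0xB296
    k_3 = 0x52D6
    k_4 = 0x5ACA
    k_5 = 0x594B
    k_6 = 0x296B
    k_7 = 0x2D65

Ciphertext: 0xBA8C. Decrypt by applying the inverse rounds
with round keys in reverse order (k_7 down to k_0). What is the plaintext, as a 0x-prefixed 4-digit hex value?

s_0 = ciphertext = 0xBA8C
s_1 = InvRound(s_0, k_7) = 0x69BA
s_2 = InvRound(s_1, k_6) = 0xD769
s_3 = InvRound(s_2, k_5) = 0x73D7
s_4 = InvRound(s_3, k_4) = 0xE673
s_5 = InvRound(s_4, k_3) = 0xE5E6
s_6 = InvRound(s_5, k_2) = 0xAFE5
s_7 = InvRound(s_6, k_1) = 0x76AF
s_8 = InvRound(s_7, k_0) = 0x4876

0x4876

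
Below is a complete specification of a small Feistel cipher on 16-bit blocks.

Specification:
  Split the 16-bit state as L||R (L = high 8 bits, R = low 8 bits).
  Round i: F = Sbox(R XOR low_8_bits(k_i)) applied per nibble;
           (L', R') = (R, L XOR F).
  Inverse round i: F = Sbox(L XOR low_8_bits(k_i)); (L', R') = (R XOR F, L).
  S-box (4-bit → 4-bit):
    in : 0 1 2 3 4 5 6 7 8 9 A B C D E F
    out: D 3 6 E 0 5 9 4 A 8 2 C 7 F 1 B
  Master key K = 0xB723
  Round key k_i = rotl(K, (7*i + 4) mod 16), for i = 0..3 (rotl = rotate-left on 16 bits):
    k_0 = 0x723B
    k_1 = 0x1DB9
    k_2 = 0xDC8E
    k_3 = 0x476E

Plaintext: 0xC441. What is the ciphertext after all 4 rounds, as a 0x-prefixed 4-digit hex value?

0xE600

s_0 = plaintext = 0xC441
s_1 = Round(s_0, k_0) = 0x4186
s_2 = Round(s_1, k_1) = 0x86AA
s_3 = Round(s_2, k_2) = 0xAAE6
s_4 = Round(s_3, k_3) = 0xE600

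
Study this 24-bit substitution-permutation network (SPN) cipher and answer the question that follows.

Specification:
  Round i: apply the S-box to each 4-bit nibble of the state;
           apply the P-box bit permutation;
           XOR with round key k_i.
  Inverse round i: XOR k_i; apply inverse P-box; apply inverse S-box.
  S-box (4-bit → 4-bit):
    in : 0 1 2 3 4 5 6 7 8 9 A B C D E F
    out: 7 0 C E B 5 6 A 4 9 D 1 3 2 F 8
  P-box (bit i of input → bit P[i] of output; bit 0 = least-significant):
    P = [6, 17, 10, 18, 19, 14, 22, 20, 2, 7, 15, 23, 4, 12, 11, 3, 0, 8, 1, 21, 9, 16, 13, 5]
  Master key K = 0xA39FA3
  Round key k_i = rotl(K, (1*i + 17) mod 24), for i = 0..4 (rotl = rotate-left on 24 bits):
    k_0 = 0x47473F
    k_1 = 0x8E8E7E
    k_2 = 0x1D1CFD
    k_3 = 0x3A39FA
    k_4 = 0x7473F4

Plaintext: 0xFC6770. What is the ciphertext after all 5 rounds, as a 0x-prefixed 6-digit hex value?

s_0 = plaintext = 0xFC6770
s_1 = Round(s_0, k_0) = 0xD51ADE
s_2 = Round(s_1, k_1) = 0x094A39
s_3 = Round(s_2, k_2) = 0xE8EEA0
s_4 = Round(s_3, k_3) = 0xE18704
s_5 = Round(s_4, k_4) = 0xBB1914

0xBB1914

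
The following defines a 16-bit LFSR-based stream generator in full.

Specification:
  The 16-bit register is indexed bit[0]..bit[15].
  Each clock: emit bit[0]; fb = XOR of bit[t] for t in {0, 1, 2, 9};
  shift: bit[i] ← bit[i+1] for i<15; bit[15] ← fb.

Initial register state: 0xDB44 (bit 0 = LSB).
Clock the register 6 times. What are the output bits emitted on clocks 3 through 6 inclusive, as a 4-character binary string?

1000

reg_0 = 0xDB44
clock 1: out=0, reg = 0x6DA2
clock 2: out=0, reg = 0xB6D1
clock 3: out=1, reg = 0x5B68
clock 4: out=0, reg = 0xADB4
clock 5: out=0, reg = 0xD6DA
clock 6: out=0, reg = 0x6B6D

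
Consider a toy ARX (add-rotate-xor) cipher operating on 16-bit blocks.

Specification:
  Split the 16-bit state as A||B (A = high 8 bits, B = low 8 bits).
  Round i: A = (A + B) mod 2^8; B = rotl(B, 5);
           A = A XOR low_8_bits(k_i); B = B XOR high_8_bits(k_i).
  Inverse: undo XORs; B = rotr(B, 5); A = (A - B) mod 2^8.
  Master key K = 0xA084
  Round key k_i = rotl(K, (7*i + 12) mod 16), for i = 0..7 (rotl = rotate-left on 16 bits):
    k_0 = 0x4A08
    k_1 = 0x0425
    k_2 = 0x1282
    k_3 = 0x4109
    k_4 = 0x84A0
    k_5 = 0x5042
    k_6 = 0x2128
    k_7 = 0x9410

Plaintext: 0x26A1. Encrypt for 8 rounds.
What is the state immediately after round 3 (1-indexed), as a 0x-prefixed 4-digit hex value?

0xB16B

s_0 = plaintext = 0x26A1
s_1 = Round(s_0, k_0) = 0xCF7E
s_2 = Round(s_1, k_1) = 0x68CB
s_3 = Round(s_2, k_2) = 0xB16B
s_4 = Round(s_3, k_3) = 0x152C
s_5 = Round(s_4, k_4) = 0xE101
s_6 = Round(s_5, k_5) = 0xA070
s_7 = Round(s_6, k_6) = 0x382F
s_8 = Round(s_7, k_7) = 0x7771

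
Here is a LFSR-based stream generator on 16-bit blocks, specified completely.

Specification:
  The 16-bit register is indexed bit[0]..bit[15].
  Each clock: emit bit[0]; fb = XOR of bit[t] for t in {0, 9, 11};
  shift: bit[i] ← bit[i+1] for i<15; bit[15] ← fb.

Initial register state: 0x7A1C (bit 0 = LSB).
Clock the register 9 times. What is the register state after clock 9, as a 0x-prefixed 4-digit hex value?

0x773D

reg_0 = 0x7A1C
clock 1: out=0, reg = 0x3D0E
clock 2: out=0, reg = 0x9E87
clock 3: out=1, reg = 0xCF43
clock 4: out=1, reg = 0xE7A1
clock 5: out=1, reg = 0x73D0
clock 6: out=0, reg = 0xB9E8
clock 7: out=0, reg = 0xDCF4
clock 8: out=0, reg = 0xEE7A
clock 9: out=0, reg = 0x773D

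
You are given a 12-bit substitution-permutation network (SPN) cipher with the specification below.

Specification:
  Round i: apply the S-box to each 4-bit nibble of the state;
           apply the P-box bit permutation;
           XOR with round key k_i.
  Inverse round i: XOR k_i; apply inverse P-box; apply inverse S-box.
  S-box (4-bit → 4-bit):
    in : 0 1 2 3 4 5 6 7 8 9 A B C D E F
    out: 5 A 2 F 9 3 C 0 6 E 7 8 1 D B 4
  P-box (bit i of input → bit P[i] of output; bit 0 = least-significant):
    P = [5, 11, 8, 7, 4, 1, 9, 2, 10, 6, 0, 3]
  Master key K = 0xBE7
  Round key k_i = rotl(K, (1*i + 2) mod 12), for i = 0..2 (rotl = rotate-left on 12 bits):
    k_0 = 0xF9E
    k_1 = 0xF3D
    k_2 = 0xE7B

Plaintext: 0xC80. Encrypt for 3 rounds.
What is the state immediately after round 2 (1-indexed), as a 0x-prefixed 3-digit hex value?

0xF58

s_0 = plaintext = 0xC80
s_1 = Round(s_0, k_0) = 0x8BC
s_2 = Round(s_1, k_1) = 0xF58
s_3 = Round(s_2, k_2) = 0x768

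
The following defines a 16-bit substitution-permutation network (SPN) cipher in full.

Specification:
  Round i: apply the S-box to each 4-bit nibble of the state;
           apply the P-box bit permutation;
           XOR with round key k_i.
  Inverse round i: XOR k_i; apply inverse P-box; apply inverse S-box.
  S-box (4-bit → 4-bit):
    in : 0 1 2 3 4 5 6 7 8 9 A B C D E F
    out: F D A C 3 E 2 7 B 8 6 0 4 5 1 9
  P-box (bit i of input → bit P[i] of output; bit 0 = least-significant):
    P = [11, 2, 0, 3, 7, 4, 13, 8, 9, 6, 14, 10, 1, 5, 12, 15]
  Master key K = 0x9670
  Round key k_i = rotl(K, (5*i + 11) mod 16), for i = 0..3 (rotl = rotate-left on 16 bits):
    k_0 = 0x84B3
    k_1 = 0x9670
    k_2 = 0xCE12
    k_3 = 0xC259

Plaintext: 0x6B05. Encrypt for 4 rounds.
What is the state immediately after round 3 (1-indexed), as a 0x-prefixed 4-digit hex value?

s_0 = plaintext = 0x6B05
s_1 = Round(s_0, k_0) = 0xA50E
s_2 = Round(s_1, k_1) = 0xEB80
s_3 = Round(s_2, k_2) = 0xC78D
s_4 = Round(s_3, k_3) = 0x9988

0xC78D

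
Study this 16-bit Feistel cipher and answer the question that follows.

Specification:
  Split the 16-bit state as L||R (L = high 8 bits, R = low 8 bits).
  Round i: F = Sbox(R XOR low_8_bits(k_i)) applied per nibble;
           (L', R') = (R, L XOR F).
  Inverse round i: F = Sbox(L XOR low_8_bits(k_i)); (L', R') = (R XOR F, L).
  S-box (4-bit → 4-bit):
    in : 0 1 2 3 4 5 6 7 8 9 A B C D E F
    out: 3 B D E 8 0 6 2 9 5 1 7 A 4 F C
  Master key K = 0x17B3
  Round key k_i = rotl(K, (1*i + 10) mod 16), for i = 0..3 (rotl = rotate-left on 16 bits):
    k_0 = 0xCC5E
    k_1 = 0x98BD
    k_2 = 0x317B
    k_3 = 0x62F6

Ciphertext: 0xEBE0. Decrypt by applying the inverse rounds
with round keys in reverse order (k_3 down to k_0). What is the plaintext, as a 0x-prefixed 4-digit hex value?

s_0 = ciphertext = 0xEBE0
s_1 = InvRound(s_0, k_3) = 0x54EB
s_2 = InvRound(s_1, k_2) = 0x3754
s_3 = InvRound(s_2, k_1) = 0xC537
s_4 = InvRound(s_3, k_0) = 0x60C5

0x60C5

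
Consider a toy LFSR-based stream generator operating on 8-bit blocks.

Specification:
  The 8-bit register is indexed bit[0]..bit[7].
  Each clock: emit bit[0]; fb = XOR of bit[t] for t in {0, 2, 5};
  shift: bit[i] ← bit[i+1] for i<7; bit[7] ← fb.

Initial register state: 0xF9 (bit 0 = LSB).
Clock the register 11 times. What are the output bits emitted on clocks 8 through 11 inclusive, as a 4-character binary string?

reg_0 = 0xF9
clock 1: out=1, reg = 0x7C
clock 2: out=0, reg = 0x3E
clock 3: out=0, reg = 0x1F
clock 4: out=1, reg = 0x0F
clock 5: out=1, reg = 0x07
clock 6: out=1, reg = 0x03
clock 7: out=1, reg = 0x81
clock 8: out=1, reg = 0xC0
clock 9: out=0, reg = 0x60
clock 10: out=0, reg = 0xB0
clock 11: out=0, reg = 0xD8

1000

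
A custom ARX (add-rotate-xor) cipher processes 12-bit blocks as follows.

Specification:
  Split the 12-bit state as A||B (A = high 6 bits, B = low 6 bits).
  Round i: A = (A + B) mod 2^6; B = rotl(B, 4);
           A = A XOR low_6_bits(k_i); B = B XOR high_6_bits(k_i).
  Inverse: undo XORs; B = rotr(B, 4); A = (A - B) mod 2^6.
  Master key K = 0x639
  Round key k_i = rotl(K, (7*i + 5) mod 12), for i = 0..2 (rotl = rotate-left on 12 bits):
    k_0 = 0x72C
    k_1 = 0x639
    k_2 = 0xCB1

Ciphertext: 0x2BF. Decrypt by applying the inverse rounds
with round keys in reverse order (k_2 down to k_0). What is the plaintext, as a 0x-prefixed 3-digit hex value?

0x9BA

s_0 = ciphertext = 0x2BF
s_1 = InvRound(s_0, k_2) = 0x1F4
s_2 = InvRound(s_1, k_1) = 0x332
s_3 = InvRound(s_2, k_0) = 0x9BA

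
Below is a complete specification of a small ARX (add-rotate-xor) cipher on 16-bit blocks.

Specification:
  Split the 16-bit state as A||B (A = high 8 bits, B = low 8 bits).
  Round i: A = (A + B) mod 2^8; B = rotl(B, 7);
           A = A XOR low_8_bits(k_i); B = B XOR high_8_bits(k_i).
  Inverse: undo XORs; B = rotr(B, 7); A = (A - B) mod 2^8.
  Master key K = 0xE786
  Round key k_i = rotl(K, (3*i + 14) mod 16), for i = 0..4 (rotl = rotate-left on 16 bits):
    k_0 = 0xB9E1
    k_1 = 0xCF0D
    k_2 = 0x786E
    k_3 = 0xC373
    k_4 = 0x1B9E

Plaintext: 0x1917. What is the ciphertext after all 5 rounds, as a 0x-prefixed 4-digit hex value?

0xA63E

s_0 = plaintext = 0x1917
s_1 = Round(s_0, k_0) = 0xD132
s_2 = Round(s_1, k_1) = 0x0ED6
s_3 = Round(s_2, k_2) = 0x8A13
s_4 = Round(s_3, k_3) = 0xEE4A
s_5 = Round(s_4, k_4) = 0xA63E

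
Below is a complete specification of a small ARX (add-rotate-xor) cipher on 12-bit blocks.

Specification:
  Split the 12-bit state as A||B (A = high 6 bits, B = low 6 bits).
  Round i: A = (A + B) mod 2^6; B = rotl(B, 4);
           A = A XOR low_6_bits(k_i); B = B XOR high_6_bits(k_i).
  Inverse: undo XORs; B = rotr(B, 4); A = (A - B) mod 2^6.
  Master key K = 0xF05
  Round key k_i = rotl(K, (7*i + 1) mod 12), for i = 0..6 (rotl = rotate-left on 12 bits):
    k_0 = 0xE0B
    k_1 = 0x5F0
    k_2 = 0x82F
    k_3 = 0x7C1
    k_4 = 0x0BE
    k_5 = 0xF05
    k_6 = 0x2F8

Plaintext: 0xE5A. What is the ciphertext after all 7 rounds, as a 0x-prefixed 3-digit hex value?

s_0 = plaintext = 0xE5A
s_1 = Round(s_0, k_0) = 0x61E
s_2 = Round(s_1, k_1) = 0x1B0
s_3 = Round(s_2, k_2) = 0x66C
s_4 = Round(s_3, k_3) = 0x114
s_5 = Round(s_4, k_4) = 0x987
s_6 = Round(s_5, k_5) = 0xA0D
s_7 = Round(s_6, k_6) = 0x358

0x358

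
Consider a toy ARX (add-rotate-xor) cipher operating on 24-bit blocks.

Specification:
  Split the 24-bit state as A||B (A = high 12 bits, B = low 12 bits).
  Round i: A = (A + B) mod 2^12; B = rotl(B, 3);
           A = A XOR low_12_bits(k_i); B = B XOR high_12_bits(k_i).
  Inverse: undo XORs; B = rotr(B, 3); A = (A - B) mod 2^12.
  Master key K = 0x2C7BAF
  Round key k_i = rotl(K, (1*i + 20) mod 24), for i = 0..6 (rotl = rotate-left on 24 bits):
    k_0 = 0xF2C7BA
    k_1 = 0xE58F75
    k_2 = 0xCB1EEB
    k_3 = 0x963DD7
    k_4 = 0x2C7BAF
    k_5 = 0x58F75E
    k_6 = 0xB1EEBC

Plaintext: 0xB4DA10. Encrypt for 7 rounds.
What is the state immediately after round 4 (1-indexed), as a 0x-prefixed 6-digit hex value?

s_0 = plaintext = 0xB4DA10
s_1 = Round(s_0, k_0) = 0x2E7FA9
s_2 = Round(s_1, k_1) = 0xDE5317
s_3 = Round(s_2, k_2) = 0xE17408
s_4 = Round(s_3, k_3) = 0xFC8921
s_5 = Round(s_4, k_4) = 0x346BCB
s_6 = Round(s_5, k_5) = 0x84FBD2
s_7 = Round(s_6, k_6) = 0xA9D58B

0xFC8921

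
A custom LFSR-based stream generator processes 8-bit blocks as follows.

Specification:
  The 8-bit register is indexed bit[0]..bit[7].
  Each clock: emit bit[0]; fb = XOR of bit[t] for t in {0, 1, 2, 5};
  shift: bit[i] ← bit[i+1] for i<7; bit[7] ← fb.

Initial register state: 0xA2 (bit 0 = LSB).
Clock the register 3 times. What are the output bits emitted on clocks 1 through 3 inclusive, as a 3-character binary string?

reg_0 = 0xA2
clock 1: out=0, reg = 0x51
clock 2: out=1, reg = 0xA8
clock 3: out=0, reg = 0xD4

010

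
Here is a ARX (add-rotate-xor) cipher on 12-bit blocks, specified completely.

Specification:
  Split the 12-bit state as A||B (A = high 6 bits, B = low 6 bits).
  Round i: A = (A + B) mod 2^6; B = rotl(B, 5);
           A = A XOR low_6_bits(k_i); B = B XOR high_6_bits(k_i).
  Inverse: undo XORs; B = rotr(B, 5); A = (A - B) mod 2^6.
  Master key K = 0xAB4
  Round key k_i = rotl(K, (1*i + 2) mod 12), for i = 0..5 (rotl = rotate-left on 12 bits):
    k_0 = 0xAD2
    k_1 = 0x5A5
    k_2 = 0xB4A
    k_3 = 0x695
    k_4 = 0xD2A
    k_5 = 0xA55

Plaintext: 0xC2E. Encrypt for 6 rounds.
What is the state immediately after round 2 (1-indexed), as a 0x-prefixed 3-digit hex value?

0xB48

s_0 = plaintext = 0xC2E
s_1 = Round(s_0, k_0) = 0x33C
s_2 = Round(s_1, k_1) = 0xB48
s_3 = Round(s_2, k_2) = 0xFE9
s_4 = Round(s_3, k_3) = 0xF6E
s_5 = Round(s_4, k_4) = 0x063
s_6 = Round(s_5, k_5) = 0xC58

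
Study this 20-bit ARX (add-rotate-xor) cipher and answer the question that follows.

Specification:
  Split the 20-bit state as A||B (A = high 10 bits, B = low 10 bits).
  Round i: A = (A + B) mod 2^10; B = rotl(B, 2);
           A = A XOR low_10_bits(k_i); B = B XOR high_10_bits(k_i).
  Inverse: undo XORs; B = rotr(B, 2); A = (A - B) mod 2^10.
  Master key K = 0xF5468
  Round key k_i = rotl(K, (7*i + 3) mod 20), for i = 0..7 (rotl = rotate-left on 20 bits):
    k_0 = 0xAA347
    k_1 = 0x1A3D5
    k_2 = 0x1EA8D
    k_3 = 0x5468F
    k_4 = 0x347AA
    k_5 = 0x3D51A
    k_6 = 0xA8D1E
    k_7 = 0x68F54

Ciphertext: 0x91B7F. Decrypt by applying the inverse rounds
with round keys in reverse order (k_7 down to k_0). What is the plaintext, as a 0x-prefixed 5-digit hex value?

0x46085

s_0 = ciphertext = 0x91B7F
s_1 = InvRound(s_0, k_7) = 0x16CB7
s_2 = InvRound(s_1, k_6) = 0x30085
s_3 = InvRound(s_2, k_5) = 0x6F81C
s_4 = InvRound(s_3, k_4) = 0x38533
s_5 = InvRound(s_4, k_3) = 0x15A18
s_6 = InvRound(s_5, k_2) = 0x10E98
s_7 = InvRound(s_6, k_1) = 0xB68BC
s_8 = InvRound(s_7, k_0) = 0x46085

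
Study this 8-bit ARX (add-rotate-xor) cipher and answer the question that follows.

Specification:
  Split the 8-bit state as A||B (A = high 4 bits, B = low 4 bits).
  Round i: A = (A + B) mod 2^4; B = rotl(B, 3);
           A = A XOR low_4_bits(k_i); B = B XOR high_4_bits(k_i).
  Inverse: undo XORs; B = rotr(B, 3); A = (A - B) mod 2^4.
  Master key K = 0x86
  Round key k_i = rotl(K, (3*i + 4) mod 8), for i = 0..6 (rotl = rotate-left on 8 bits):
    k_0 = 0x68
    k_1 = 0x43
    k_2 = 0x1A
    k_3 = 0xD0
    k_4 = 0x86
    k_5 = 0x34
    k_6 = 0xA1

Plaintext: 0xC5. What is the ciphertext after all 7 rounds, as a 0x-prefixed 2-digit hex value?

s_0 = plaintext = 0xC5
s_1 = Round(s_0, k_0) = 0x9C
s_2 = Round(s_1, k_1) = 0x62
s_3 = Round(s_2, k_2) = 0x20
s_4 = Round(s_3, k_3) = 0x2D
s_5 = Round(s_4, k_4) = 0x96
s_6 = Round(s_5, k_5) = 0xB0
s_7 = Round(s_6, k_6) = 0xAA

0xAA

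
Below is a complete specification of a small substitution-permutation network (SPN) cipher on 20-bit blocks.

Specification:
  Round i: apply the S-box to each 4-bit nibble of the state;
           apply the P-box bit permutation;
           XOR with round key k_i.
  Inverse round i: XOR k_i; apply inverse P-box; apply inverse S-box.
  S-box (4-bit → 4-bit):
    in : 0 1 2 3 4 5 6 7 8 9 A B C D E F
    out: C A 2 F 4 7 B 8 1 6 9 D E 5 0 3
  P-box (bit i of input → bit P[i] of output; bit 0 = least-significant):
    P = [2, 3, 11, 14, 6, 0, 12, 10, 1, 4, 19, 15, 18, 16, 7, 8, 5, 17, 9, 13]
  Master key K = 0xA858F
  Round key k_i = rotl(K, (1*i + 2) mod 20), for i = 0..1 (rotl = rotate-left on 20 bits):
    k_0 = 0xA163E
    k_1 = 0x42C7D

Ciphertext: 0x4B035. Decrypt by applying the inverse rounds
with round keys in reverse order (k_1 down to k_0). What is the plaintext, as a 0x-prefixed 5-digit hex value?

s_0 = ciphertext = 0x4B035
s_1 = InvRound(s_0, k_1) = 0xEE7B9
s_2 = InvRound(s_1, k_0) = 0x7BA9A

0x7BA9A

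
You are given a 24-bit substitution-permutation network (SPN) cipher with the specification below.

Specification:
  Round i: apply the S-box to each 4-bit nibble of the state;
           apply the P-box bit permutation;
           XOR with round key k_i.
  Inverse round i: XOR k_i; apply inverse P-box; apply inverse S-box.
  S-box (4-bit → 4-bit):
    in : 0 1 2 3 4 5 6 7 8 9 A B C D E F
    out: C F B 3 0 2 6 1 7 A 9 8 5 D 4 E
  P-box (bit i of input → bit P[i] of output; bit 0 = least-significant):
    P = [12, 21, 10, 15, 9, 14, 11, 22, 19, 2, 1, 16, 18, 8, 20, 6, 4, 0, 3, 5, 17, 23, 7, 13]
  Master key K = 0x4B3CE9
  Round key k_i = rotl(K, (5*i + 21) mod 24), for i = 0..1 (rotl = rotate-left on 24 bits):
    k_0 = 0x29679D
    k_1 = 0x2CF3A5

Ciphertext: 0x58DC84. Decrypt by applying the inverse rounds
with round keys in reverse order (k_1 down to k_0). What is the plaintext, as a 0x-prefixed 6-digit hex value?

0x96FE3B

s_0 = ciphertext = 0x58DC84
s_1 = InvRound(s_0, k_1) = 0xB984D6
s_2 = InvRound(s_1, k_0) = 0x96FE3B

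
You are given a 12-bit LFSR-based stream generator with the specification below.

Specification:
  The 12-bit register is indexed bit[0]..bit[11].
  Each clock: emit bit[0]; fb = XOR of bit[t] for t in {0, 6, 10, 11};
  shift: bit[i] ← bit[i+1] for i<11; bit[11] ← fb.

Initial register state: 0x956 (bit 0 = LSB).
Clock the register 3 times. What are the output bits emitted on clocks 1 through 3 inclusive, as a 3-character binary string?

reg_0 = 0x956
clock 1: out=0, reg = 0x4AB
clock 2: out=1, reg = 0x255
clock 3: out=1, reg = 0x12A

011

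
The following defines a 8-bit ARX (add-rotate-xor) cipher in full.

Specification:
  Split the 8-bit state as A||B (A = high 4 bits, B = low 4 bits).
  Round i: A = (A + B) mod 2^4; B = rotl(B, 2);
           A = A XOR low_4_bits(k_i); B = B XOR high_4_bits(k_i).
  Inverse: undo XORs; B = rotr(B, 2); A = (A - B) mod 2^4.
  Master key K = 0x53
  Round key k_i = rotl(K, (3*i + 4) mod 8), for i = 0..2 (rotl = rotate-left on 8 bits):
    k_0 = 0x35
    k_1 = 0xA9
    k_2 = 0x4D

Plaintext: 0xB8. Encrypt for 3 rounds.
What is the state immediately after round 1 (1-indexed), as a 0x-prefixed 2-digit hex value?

0x61

s_0 = plaintext = 0xB8
s_1 = Round(s_0, k_0) = 0x61
s_2 = Round(s_1, k_1) = 0xEE
s_3 = Round(s_2, k_2) = 0x1F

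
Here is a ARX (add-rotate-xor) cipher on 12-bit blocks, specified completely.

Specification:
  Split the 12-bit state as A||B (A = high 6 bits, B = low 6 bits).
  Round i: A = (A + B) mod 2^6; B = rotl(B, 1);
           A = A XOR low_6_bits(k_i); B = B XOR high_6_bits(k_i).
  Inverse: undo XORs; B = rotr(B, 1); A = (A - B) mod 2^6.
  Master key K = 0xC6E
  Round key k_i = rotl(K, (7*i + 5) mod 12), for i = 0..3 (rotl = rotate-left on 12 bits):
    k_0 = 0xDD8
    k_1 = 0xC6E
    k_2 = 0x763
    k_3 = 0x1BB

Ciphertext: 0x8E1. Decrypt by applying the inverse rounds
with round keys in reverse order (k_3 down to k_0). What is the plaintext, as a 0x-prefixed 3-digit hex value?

0x912

s_0 = ciphertext = 0x8E1
s_1 = InvRound(s_0, k_3) = 0x973
s_2 = InvRound(s_1, k_2) = 0xBD7
s_3 = InvRound(s_2, k_1) = 0xB93
s_4 = InvRound(s_3, k_0) = 0x912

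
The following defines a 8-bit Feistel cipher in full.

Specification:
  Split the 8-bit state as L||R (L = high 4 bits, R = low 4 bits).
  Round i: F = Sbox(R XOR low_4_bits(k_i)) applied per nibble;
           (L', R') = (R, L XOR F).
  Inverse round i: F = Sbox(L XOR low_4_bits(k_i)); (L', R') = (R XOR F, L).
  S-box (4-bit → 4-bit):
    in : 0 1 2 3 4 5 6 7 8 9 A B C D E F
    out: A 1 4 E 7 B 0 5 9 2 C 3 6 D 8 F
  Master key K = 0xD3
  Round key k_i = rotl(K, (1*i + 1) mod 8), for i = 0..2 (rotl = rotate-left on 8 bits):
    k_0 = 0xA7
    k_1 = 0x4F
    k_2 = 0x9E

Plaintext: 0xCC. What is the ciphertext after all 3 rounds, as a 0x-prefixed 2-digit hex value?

0x66

s_0 = plaintext = 0xCC
s_1 = Round(s_0, k_0) = 0xCF
s_2 = Round(s_1, k_1) = 0xF6
s_3 = Round(s_2, k_2) = 0x66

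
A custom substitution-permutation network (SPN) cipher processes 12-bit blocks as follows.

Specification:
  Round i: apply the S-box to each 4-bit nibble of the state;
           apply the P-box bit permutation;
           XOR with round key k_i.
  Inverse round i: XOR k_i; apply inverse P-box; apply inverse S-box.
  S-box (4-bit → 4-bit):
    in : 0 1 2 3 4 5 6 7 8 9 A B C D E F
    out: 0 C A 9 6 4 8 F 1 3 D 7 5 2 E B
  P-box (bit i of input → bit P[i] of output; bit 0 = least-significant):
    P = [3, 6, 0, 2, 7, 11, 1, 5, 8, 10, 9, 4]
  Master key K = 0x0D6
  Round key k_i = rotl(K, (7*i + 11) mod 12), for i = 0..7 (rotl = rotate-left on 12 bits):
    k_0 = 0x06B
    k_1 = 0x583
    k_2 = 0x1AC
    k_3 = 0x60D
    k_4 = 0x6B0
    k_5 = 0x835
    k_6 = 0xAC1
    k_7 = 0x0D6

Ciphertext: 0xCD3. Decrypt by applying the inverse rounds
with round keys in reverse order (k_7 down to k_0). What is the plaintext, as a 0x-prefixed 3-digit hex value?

s_0 = ciphertext = 0xCD3
s_1 = InvRound(s_0, k_7) = 0xDD1
s_2 = InvRound(s_1, k_6) = 0x700
s_3 = InvRound(s_2, k_5) = 0x721
s_4 = InvRound(s_3, k_4) = 0x385
s_5 = InvRound(s_4, k_3) = 0x988
s_6 = InvRound(s_5, k_2) = 0x026
s_7 = InvRound(s_6, k_1) = 0x931
s_8 = InvRound(s_7, k_0) = 0x349

0x349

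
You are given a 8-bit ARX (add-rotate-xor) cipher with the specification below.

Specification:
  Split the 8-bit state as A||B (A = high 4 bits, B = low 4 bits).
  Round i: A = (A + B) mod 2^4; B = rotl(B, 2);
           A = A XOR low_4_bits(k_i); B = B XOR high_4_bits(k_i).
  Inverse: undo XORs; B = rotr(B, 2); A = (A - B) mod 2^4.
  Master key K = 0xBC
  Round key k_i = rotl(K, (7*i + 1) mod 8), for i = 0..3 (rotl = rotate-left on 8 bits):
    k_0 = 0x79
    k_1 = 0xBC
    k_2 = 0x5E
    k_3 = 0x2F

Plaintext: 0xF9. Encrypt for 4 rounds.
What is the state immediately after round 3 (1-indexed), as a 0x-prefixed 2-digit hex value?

s_0 = plaintext = 0xF9
s_1 = Round(s_0, k_0) = 0x11
s_2 = Round(s_1, k_1) = 0xEF
s_3 = Round(s_2, k_2) = 0x3A
s_4 = Round(s_3, k_3) = 0x28

0x3A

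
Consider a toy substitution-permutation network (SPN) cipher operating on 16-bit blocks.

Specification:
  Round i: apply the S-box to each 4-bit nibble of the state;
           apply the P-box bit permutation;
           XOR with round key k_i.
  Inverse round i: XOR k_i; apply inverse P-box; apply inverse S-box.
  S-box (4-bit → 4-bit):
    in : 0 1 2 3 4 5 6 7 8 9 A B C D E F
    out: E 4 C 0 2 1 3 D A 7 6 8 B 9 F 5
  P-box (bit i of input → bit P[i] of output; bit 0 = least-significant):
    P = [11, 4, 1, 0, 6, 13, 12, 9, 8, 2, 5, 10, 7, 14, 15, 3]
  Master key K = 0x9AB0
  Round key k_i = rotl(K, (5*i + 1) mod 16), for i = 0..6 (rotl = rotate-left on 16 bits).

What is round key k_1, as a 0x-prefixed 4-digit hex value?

K = 0x9AB0
k_0 = rotl(K, (5*0+1) mod 16) = rotl(K, 1) = 0x3561
k_1 = rotl(K, (5*1+1) mod 16) = rotl(K, 6) = 0xAC26

0xAC26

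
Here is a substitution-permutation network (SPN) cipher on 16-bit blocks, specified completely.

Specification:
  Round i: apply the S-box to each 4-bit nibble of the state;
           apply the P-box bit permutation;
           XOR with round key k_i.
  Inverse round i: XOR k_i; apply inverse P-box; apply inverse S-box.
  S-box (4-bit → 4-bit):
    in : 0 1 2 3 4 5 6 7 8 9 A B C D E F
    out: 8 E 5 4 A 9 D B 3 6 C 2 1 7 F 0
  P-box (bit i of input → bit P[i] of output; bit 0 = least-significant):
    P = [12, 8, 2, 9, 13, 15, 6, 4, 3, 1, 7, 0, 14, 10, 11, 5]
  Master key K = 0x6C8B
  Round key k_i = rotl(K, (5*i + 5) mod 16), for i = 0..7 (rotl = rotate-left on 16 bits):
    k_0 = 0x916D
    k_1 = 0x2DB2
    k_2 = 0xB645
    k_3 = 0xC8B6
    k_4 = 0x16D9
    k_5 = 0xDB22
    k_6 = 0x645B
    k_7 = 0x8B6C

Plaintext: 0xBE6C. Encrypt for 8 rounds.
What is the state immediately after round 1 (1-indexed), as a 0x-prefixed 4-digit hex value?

0xA5B6

s_0 = plaintext = 0xBE6C
s_1 = Round(s_0, k_0) = 0xA5B6
s_2 = Round(s_1, k_1) = 0xB79F
s_3 = Round(s_2, k_2) = 0x320E
s_4 = Round(s_3, k_3) = 0xD32A
s_5 = Round(s_4, k_4) = 0x781D
s_6 = Round(s_5, k_5) = 0x0E5C
s_7 = Round(s_6, k_6) = 0x54E0
s_8 = Round(s_7, k_7) = 0x691F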